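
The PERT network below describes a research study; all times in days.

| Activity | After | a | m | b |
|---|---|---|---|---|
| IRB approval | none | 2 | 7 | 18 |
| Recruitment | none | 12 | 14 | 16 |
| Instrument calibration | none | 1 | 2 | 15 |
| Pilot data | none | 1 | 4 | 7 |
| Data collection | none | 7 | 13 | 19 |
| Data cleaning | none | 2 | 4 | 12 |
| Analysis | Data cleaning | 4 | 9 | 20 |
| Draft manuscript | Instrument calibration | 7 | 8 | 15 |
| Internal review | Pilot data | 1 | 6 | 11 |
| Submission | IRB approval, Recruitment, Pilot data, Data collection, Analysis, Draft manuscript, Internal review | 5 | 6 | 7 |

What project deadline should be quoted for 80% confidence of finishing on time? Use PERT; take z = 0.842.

te_IRB approval = (2 + 4·7 + 18)/6 = 48/6 = 8; σ²_IRB approval = ((18−2)/6)² = 7.111
te_Recruitment = (12 + 4·14 + 16)/6 = 84/6 = 14; σ²_Recruitment = ((16−12)/6)² = 0.444
te_Instrument calibration = (1 + 4·2 + 15)/6 = 24/6 = 4; σ²_Instrument calibration = ((15−1)/6)² = 5.444
te_Pilot data = (1 + 4·4 + 7)/6 = 24/6 = 4; σ²_Pilot data = ((7−1)/6)² = 1.000
te_Data collection = (7 + 4·13 + 19)/6 = 78/6 = 13; σ²_Data collection = ((19−7)/6)² = 4.000
te_Data cleaning = (2 + 4·4 + 12)/6 = 30/6 = 5; σ²_Data cleaning = ((12−2)/6)² = 2.778
te_Analysis = (4 + 4·9 + 20)/6 = 60/6 = 10; σ²_Analysis = ((20−4)/6)² = 7.111
te_Draft manuscript = (7 + 4·8 + 15)/6 = 54/6 = 9; σ²_Draft manuscript = ((15−7)/6)² = 1.778
te_Internal review = (1 + 4·6 + 11)/6 = 36/6 = 6; σ²_Internal review = ((11−1)/6)² = 2.778
te_Submission = (5 + 4·6 + 7)/6 = 36/6 = 6; σ²_Submission = ((7−5)/6)² = 0.111

Forward pass:
ES_IRB approval = 0; EF_IRB approval = 8
ES_Recruitment = 0; EF_Recruitment = 14
ES_Instrument calibration = 0; EF_Instrument calibration = 4
ES_Pilot data = 0; EF_Pilot data = 4
ES_Data collection = 0; EF_Data collection = 13
ES_Data cleaning = 0; EF_Data cleaning = 5
ES_Analysis = 5; EF_Analysis = 5+10 = 15
ES_Draft manuscript = 4; EF_Draft manuscript = 4+9 = 13
ES_Internal review = 4; EF_Internal review = 4+6 = 10
ES_Submission = max(EF_IRB approval=8, EF_Recruitment=14, EF_Pilot data=4, EF_Data collection=13, EF_Analysis=15, EF_Draft manuscript=13, EF_Internal review=10) = 15; EF_Submission = 15+6 = 21
Expected project duration μ = 21 days. Critical path: Data cleaning → Analysis → Submission.

Variance along critical path = 2.778 + 7.111 + 0.111 = 10.000; σ = 3.162 days.
D = μ + z·σ = 21 + 0.842·3.162 = 23.7 days

23.7 days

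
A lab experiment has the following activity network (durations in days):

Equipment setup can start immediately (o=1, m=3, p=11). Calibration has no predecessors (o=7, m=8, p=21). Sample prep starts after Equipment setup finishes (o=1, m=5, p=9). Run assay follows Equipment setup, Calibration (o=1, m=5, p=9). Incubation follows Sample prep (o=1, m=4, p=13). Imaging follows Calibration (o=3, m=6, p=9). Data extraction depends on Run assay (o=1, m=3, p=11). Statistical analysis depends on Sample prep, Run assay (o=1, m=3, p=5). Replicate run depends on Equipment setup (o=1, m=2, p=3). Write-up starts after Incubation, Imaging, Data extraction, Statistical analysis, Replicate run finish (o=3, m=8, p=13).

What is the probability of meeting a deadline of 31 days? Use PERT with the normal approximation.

0.868

te_Equipment setup = (1 + 4·3 + 11)/6 = 24/6 = 4; σ²_Equipment setup = ((11−1)/6)² = 2.778
te_Calibration = (7 + 4·8 + 21)/6 = 60/6 = 10; σ²_Calibration = ((21−7)/6)² = 5.444
te_Sample prep = (1 + 4·5 + 9)/6 = 30/6 = 5; σ²_Sample prep = ((9−1)/6)² = 1.778
te_Run assay = (1 + 4·5 + 9)/6 = 30/6 = 5; σ²_Run assay = ((9−1)/6)² = 1.778
te_Incubation = (1 + 4·4 + 13)/6 = 30/6 = 5; σ²_Incubation = ((13−1)/6)² = 4.000
te_Imaging = (3 + 4·6 + 9)/6 = 36/6 = 6; σ²_Imaging = ((9−3)/6)² = 1.000
te_Data extraction = (1 + 4·3 + 11)/6 = 24/6 = 4; σ²_Data extraction = ((11−1)/6)² = 2.778
te_Statistical analysis = (1 + 4·3 + 5)/6 = 18/6 = 3; σ²_Statistical analysis = ((5−1)/6)² = 0.444
te_Replicate run = (1 + 4·2 + 3)/6 = 12/6 = 2; σ²_Replicate run = ((3−1)/6)² = 0.111
te_Write-up = (3 + 4·8 + 13)/6 = 48/6 = 8; σ²_Write-up = ((13−3)/6)² = 2.778

Forward pass:
ES_Equipment setup = 0; EF_Equipment setup = 4
ES_Calibration = 0; EF_Calibration = 10
ES_Sample prep = 4; EF_Sample prep = 4+5 = 9
ES_Run assay = max(EF_Equipment setup=4, EF_Calibration=10) = 10; EF_Run assay = 10+5 = 15
ES_Incubation = 9; EF_Incubation = 9+5 = 14
ES_Imaging = 10; EF_Imaging = 10+6 = 16
ES_Data extraction = 15; EF_Data extraction = 15+4 = 19
ES_Statistical analysis = max(EF_Sample prep=9, EF_Run assay=15) = 15; EF_Statistical analysis = 15+3 = 18
ES_Replicate run = 4; EF_Replicate run = 4+2 = 6
ES_Write-up = max(EF_Incubation=14, EF_Imaging=16, EF_Data extraction=19, EF_Statistical analysis=18, EF_Replicate run=6) = 19; EF_Write-up = 19+8 = 27
Expected project duration μ = 27 days. Critical path: Calibration → Run assay → Data extraction → Write-up.

Variance along critical path = 5.444 + 1.778 + 2.778 + 2.778 = 12.778; σ = √12.778 = 3.575 days.
Z = (31 − 27) / 3.575 = 1.119
P(T ≤ 31) = Φ(1.119) ≈ 0.868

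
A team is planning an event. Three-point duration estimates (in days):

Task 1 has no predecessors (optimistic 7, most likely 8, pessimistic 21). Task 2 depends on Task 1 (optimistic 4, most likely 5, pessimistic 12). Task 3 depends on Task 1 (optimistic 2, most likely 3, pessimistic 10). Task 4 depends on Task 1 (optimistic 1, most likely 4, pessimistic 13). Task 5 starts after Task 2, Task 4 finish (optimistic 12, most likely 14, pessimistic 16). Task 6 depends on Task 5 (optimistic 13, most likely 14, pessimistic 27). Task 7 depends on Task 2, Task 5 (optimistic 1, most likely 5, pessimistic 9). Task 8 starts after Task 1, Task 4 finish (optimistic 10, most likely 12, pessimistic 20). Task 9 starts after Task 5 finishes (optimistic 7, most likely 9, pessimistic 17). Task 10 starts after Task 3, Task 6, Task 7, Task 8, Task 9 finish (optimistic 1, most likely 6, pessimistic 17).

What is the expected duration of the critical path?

te_Task 1 = (7 + 4·8 + 21)/6 = 60/6 = 10
te_Task 2 = (4 + 4·5 + 12)/6 = 36/6 = 6
te_Task 3 = (2 + 4·3 + 10)/6 = 24/6 = 4
te_Task 4 = (1 + 4·4 + 13)/6 = 30/6 = 5
te_Task 5 = (12 + 4·14 + 16)/6 = 84/6 = 14
te_Task 6 = (13 + 4·14 + 27)/6 = 96/6 = 16
te_Task 7 = (1 + 4·5 + 9)/6 = 30/6 = 5
te_Task 8 = (10 + 4·12 + 20)/6 = 78/6 = 13
te_Task 9 = (7 + 4·9 + 17)/6 = 60/6 = 10
te_Task 10 = (1 + 4·6 + 17)/6 = 42/6 = 7

Forward pass:
ES_Task 1 = 0; EF_Task 1 = 10
ES_Task 2 = 10; EF_Task 2 = 10+6 = 16
ES_Task 3 = 10; EF_Task 3 = 10+4 = 14
ES_Task 4 = 10; EF_Task 4 = 10+5 = 15
ES_Task 5 = max(EF_Task 2=16, EF_Task 4=15) = 16; EF_Task 5 = 16+14 = 30
ES_Task 6 = 30; EF_Task 6 = 30+16 = 46
ES_Task 7 = max(EF_Task 2=16, EF_Task 5=30) = 30; EF_Task 7 = 30+5 = 35
ES_Task 8 = max(EF_Task 1=10, EF_Task 4=15) = 15; EF_Task 8 = 15+13 = 28
ES_Task 9 = 30; EF_Task 9 = 30+10 = 40
ES_Task 10 = max(EF_Task 3=14, EF_Task 6=46, EF_Task 7=35, EF_Task 8=28, EF_Task 9=40) = 46; EF_Task 10 = 46+7 = 53
Expected project duration μ = 53 days. Critical path: Task 1 → Task 2 → Task 5 → Task 6 → Task 10.

53 days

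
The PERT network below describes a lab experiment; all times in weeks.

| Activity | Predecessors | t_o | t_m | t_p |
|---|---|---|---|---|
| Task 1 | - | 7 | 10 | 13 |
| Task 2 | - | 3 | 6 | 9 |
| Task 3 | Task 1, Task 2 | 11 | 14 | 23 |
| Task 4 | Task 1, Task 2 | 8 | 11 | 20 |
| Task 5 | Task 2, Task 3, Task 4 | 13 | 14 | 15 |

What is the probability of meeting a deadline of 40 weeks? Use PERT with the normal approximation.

te_Task 1 = (7 + 4·10 + 13)/6 = 60/6 = 10; σ²_Task 1 = ((13−7)/6)² = 1.000
te_Task 2 = (3 + 4·6 + 9)/6 = 36/6 = 6; σ²_Task 2 = ((9−3)/6)² = 1.000
te_Task 3 = (11 + 4·14 + 23)/6 = 90/6 = 15; σ²_Task 3 = ((23−11)/6)² = 4.000
te_Task 4 = (8 + 4·11 + 20)/6 = 72/6 = 12; σ²_Task 4 = ((20−8)/6)² = 4.000
te_Task 5 = (13 + 4·14 + 15)/6 = 84/6 = 14; σ²_Task 5 = ((15−13)/6)² = 0.111

Forward pass:
ES_Task 1 = 0; EF_Task 1 = 10
ES_Task 2 = 0; EF_Task 2 = 6
ES_Task 3 = max(EF_Task 1=10, EF_Task 2=6) = 10; EF_Task 3 = 10+15 = 25
ES_Task 4 = max(EF_Task 1=10, EF_Task 2=6) = 10; EF_Task 4 = 10+12 = 22
ES_Task 5 = max(EF_Task 2=6, EF_Task 3=25, EF_Task 4=22) = 25; EF_Task 5 = 25+14 = 39
Expected project duration μ = 39 weeks. Critical path: Task 1 → Task 3 → Task 5.

Variance along critical path = 1.000 + 4.000 + 0.111 = 5.111; σ = √5.111 = 2.261 weeks.
Z = (40 − 39) / 2.261 = 0.442
P(T ≤ 40) = Φ(0.442) ≈ 0.671

0.671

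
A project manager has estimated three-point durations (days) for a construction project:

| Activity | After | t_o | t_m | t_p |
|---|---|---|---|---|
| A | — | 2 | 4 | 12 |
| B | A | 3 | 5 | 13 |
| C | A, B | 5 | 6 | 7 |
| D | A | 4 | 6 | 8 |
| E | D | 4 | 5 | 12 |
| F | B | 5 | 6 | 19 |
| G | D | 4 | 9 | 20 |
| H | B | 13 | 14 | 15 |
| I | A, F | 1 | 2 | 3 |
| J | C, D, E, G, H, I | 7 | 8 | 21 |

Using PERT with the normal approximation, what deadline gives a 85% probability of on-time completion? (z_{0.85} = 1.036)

38.5 days

te_A = (2 + 4·4 + 12)/6 = 30/6 = 5; σ²_A = ((12−2)/6)² = 2.778
te_B = (3 + 4·5 + 13)/6 = 36/6 = 6; σ²_B = ((13−3)/6)² = 2.778
te_C = (5 + 4·6 + 7)/6 = 36/6 = 6; σ²_C = ((7−5)/6)² = 0.111
te_D = (4 + 4·6 + 8)/6 = 36/6 = 6; σ²_D = ((8−4)/6)² = 0.444
te_E = (4 + 4·5 + 12)/6 = 36/6 = 6; σ²_E = ((12−4)/6)² = 1.778
te_F = (5 + 4·6 + 19)/6 = 48/6 = 8; σ²_F = ((19−5)/6)² = 5.444
te_G = (4 + 4·9 + 20)/6 = 60/6 = 10; σ²_G = ((20−4)/6)² = 7.111
te_H = (13 + 4·14 + 15)/6 = 84/6 = 14; σ²_H = ((15−13)/6)² = 0.111
te_I = (1 + 4·2 + 3)/6 = 12/6 = 2; σ²_I = ((3−1)/6)² = 0.111
te_J = (7 + 4·8 + 21)/6 = 60/6 = 10; σ²_J = ((21−7)/6)² = 5.444

Forward pass:
ES_A = 0; EF_A = 5
ES_B = 5; EF_B = 5+6 = 11
ES_C = max(EF_A=5, EF_B=11) = 11; EF_C = 11+6 = 17
ES_D = 5; EF_D = 5+6 = 11
ES_E = 11; EF_E = 11+6 = 17
ES_F = 11; EF_F = 11+8 = 19
ES_G = 11; EF_G = 11+10 = 21
ES_H = 11; EF_H = 11+14 = 25
ES_I = max(EF_A=5, EF_F=19) = 19; EF_I = 19+2 = 21
ES_J = max(EF_C=17, EF_D=11, EF_E=17, EF_G=21, EF_H=25, EF_I=21) = 25; EF_J = 25+10 = 35
Expected project duration μ = 35 days. Critical path: A → B → H → J.

Variance along critical path = 2.778 + 2.778 + 0.111 + 5.444 = 11.111; σ = 3.333 days.
D = μ + z·σ = 35 + 1.036·3.333 = 38.5 days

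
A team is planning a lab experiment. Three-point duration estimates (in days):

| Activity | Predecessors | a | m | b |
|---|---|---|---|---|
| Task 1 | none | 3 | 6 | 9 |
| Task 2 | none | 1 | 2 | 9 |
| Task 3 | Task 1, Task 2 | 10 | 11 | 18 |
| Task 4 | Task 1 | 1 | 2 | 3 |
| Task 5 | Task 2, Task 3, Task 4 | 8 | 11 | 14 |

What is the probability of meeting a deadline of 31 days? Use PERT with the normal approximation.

0.848

te_Task 1 = (3 + 4·6 + 9)/6 = 36/6 = 6; σ²_Task 1 = ((9−3)/6)² = 1.000
te_Task 2 = (1 + 4·2 + 9)/6 = 18/6 = 3; σ²_Task 2 = ((9−1)/6)² = 1.778
te_Task 3 = (10 + 4·11 + 18)/6 = 72/6 = 12; σ²_Task 3 = ((18−10)/6)² = 1.778
te_Task 4 = (1 + 4·2 + 3)/6 = 12/6 = 2; σ²_Task 4 = ((3−1)/6)² = 0.111
te_Task 5 = (8 + 4·11 + 14)/6 = 66/6 = 11; σ²_Task 5 = ((14−8)/6)² = 1.000

Forward pass:
ES_Task 1 = 0; EF_Task 1 = 6
ES_Task 2 = 0; EF_Task 2 = 3
ES_Task 3 = max(EF_Task 1=6, EF_Task 2=3) = 6; EF_Task 3 = 6+12 = 18
ES_Task 4 = 6; EF_Task 4 = 6+2 = 8
ES_Task 5 = max(EF_Task 2=3, EF_Task 3=18, EF_Task 4=8) = 18; EF_Task 5 = 18+11 = 29
Expected project duration μ = 29 days. Critical path: Task 1 → Task 3 → Task 5.

Variance along critical path = 1.000 + 1.778 + 1.000 = 3.778; σ = √3.778 = 1.944 days.
Z = (31 − 29) / 1.944 = 1.029
P(T ≤ 31) = Φ(1.029) ≈ 0.848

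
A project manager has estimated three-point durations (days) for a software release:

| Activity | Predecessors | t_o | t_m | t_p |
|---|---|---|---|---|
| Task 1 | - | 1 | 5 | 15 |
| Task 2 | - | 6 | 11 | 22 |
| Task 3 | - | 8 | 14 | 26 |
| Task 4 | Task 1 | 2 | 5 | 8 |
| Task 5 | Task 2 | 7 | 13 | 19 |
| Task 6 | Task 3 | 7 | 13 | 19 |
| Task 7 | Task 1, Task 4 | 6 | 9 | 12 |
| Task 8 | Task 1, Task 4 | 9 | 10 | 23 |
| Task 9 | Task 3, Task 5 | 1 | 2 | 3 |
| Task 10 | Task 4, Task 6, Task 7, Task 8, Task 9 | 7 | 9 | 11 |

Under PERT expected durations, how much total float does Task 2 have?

te_Task 1 = (1 + 4·5 + 15)/6 = 36/6 = 6
te_Task 2 = (6 + 4·11 + 22)/6 = 72/6 = 12
te_Task 3 = (8 + 4·14 + 26)/6 = 90/6 = 15
te_Task 4 = (2 + 4·5 + 8)/6 = 30/6 = 5
te_Task 5 = (7 + 4·13 + 19)/6 = 78/6 = 13
te_Task 6 = (7 + 4·13 + 19)/6 = 78/6 = 13
te_Task 7 = (6 + 4·9 + 12)/6 = 54/6 = 9
te_Task 8 = (9 + 4·10 + 23)/6 = 72/6 = 12
te_Task 9 = (1 + 4·2 + 3)/6 = 12/6 = 2
te_Task 10 = (7 + 4·9 + 11)/6 = 54/6 = 9

Forward pass:
ES_Task 1 = 0; EF_Task 1 = 6
ES_Task 2 = 0; EF_Task 2 = 12
ES_Task 3 = 0; EF_Task 3 = 15
ES_Task 4 = 6; EF_Task 4 = 6+5 = 11
ES_Task 5 = 12; EF_Task 5 = 12+13 = 25
ES_Task 6 = 15; EF_Task 6 = 15+13 = 28
ES_Task 7 = max(EF_Task 1=6, EF_Task 4=11) = 11; EF_Task 7 = 11+9 = 20
ES_Task 8 = max(EF_Task 1=6, EF_Task 4=11) = 11; EF_Task 8 = 11+12 = 23
ES_Task 9 = max(EF_Task 3=15, EF_Task 5=25) = 25; EF_Task 9 = 25+2 = 27
ES_Task 10 = max(EF_Task 4=11, EF_Task 6=28, EF_Task 7=20, EF_Task 8=23, EF_Task 9=27) = 28; EF_Task 10 = 28+9 = 37
Expected project duration μ = 37 days. Critical path: Task 3 → Task 6 → Task 10.

Backward pass:
LF_Task 10 = 37; LS_Task 10 = 37−9 = 28
LF_Task 9 = LS_Task 10 = 28; LS_Task 9 = 28−2 = 26
LF_Task 8 = LS_Task 10 = 28; LS_Task 8 = 28−12 = 16
LF_Task 7 = LS_Task 10 = 28; LS_Task 7 = 28−9 = 19
LF_Task 6 = LS_Task 10 = 28; LS_Task 6 = 28−13 = 15
LF_Task 5 = LS_Task 9 = 26; LS_Task 5 = 26−13 = 13
LF_Task 4 = min(LS_Task 7=19, LS_Task 8=16, LS_Task 10=28) = 16; LS_Task 4 = 16−5 = 11
LF_Task 3 = min(LS_Task 6=15, LS_Task 9=26) = 15; LS_Task 3 = 15−15 = 0
LF_Task 2 = LS_Task 5 = 13; LS_Task 2 = 13−12 = 1
LF_Task 1 = min(LS_Task 4=11, LS_Task 7=19, LS_Task 8=16) = 11; LS_Task 1 = 11−6 = 5
Slack_Task 2 = LS_Task 2 − ES_Task 2 = 1 − 0 = 1

1 days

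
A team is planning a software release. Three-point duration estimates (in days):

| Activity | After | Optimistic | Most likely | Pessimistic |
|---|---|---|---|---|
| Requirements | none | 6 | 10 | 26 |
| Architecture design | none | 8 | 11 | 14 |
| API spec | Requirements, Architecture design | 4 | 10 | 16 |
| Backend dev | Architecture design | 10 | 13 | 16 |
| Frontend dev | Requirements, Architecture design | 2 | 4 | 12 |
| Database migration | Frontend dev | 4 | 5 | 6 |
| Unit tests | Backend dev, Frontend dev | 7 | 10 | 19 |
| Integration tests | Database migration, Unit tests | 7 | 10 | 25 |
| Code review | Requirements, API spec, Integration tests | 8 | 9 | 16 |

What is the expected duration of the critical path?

57 days

te_Requirements = (6 + 4·10 + 26)/6 = 72/6 = 12
te_Architecture design = (8 + 4·11 + 14)/6 = 66/6 = 11
te_API spec = (4 + 4·10 + 16)/6 = 60/6 = 10
te_Backend dev = (10 + 4·13 + 16)/6 = 78/6 = 13
te_Frontend dev = (2 + 4·4 + 12)/6 = 30/6 = 5
te_Database migration = (4 + 4·5 + 6)/6 = 30/6 = 5
te_Unit tests = (7 + 4·10 + 19)/6 = 66/6 = 11
te_Integration tests = (7 + 4·10 + 25)/6 = 72/6 = 12
te_Code review = (8 + 4·9 + 16)/6 = 60/6 = 10

Forward pass:
ES_Requirements = 0; EF_Requirements = 12
ES_Architecture design = 0; EF_Architecture design = 11
ES_API spec = max(EF_Requirements=12, EF_Architecture design=11) = 12; EF_API spec = 12+10 = 22
ES_Backend dev = 11; EF_Backend dev = 11+13 = 24
ES_Frontend dev = max(EF_Requirements=12, EF_Architecture design=11) = 12; EF_Frontend dev = 12+5 = 17
ES_Database migration = 17; EF_Database migration = 17+5 = 22
ES_Unit tests = max(EF_Backend dev=24, EF_Frontend dev=17) = 24; EF_Unit tests = 24+11 = 35
ES_Integration tests = max(EF_Database migration=22, EF_Unit tests=35) = 35; EF_Integration tests = 35+12 = 47
ES_Code review = max(EF_Requirements=12, EF_API spec=22, EF_Integration tests=47) = 47; EF_Code review = 47+10 = 57
Expected project duration μ = 57 days. Critical path: Architecture design → Backend dev → Unit tests → Integration tests → Code review.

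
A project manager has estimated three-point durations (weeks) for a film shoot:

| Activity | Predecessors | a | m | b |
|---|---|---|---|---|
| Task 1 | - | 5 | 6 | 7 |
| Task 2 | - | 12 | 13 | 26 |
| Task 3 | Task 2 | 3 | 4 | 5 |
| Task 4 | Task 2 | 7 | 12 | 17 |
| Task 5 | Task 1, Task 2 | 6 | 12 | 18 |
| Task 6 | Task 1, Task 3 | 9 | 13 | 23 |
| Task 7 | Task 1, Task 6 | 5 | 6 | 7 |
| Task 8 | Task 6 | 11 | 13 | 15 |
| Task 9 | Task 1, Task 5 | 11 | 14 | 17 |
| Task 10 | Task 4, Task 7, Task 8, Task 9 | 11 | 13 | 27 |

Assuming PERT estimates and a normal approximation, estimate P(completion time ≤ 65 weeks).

0.823

te_Task 1 = (5 + 4·6 + 7)/6 = 36/6 = 6; σ²_Task 1 = ((7−5)/6)² = 0.111
te_Task 2 = (12 + 4·13 + 26)/6 = 90/6 = 15; σ²_Task 2 = ((26−12)/6)² = 5.444
te_Task 3 = (3 + 4·4 + 5)/6 = 24/6 = 4; σ²_Task 3 = ((5−3)/6)² = 0.111
te_Task 4 = (7 + 4·12 + 17)/6 = 72/6 = 12; σ²_Task 4 = ((17−7)/6)² = 2.778
te_Task 5 = (6 + 4·12 + 18)/6 = 72/6 = 12; σ²_Task 5 = ((18−6)/6)² = 4.000
te_Task 6 = (9 + 4·13 + 23)/6 = 84/6 = 14; σ²_Task 6 = ((23−9)/6)² = 5.444
te_Task 7 = (5 + 4·6 + 7)/6 = 36/6 = 6; σ²_Task 7 = ((7−5)/6)² = 0.111
te_Task 8 = (11 + 4·13 + 15)/6 = 78/6 = 13; σ²_Task 8 = ((15−11)/6)² = 0.444
te_Task 9 = (11 + 4·14 + 17)/6 = 84/6 = 14; σ²_Task 9 = ((17−11)/6)² = 1.000
te_Task 10 = (11 + 4·13 + 27)/6 = 90/6 = 15; σ²_Task 10 = ((27−11)/6)² = 7.111

Forward pass:
ES_Task 1 = 0; EF_Task 1 = 6
ES_Task 2 = 0; EF_Task 2 = 15
ES_Task 3 = 15; EF_Task 3 = 15+4 = 19
ES_Task 4 = 15; EF_Task 4 = 15+12 = 27
ES_Task 5 = max(EF_Task 1=6, EF_Task 2=15) = 15; EF_Task 5 = 15+12 = 27
ES_Task 6 = max(EF_Task 1=6, EF_Task 3=19) = 19; EF_Task 6 = 19+14 = 33
ES_Task 7 = max(EF_Task 1=6, EF_Task 6=33) = 33; EF_Task 7 = 33+6 = 39
ES_Task 8 = 33; EF_Task 8 = 33+13 = 46
ES_Task 9 = max(EF_Task 1=6, EF_Task 5=27) = 27; EF_Task 9 = 27+14 = 41
ES_Task 10 = max(EF_Task 4=27, EF_Task 7=39, EF_Task 8=46, EF_Task 9=41) = 46; EF_Task 10 = 46+15 = 61
Expected project duration μ = 61 weeks. Critical path: Task 2 → Task 3 → Task 6 → Task 8 → Task 10.

Variance along critical path = 5.444 + 0.111 + 5.444 + 0.444 + 7.111 = 18.556; σ = √18.556 = 4.308 weeks.
Z = (65 − 61) / 4.308 = 0.929
P(T ≤ 65) = Φ(0.929) ≈ 0.823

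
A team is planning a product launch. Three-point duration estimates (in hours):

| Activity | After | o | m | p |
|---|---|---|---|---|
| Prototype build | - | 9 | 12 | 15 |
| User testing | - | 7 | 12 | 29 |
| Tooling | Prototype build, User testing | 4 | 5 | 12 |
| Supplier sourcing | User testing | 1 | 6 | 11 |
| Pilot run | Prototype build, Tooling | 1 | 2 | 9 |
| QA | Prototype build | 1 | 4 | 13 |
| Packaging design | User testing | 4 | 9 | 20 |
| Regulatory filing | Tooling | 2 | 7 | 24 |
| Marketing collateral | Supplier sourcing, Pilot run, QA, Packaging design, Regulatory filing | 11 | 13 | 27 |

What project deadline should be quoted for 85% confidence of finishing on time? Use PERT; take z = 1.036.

50.2 hours

te_Prototype build = (9 + 4·12 + 15)/6 = 72/6 = 12; σ²_Prototype build = ((15−9)/6)² = 1.000
te_User testing = (7 + 4·12 + 29)/6 = 84/6 = 14; σ²_User testing = ((29−7)/6)² = 13.444
te_Tooling = (4 + 4·5 + 12)/6 = 36/6 = 6; σ²_Tooling = ((12−4)/6)² = 1.778
te_Supplier sourcing = (1 + 4·6 + 11)/6 = 36/6 = 6; σ²_Supplier sourcing = ((11−1)/6)² = 2.778
te_Pilot run = (1 + 4·2 + 9)/6 = 18/6 = 3; σ²_Pilot run = ((9−1)/6)² = 1.778
te_QA = (1 + 4·4 + 13)/6 = 30/6 = 5; σ²_QA = ((13−1)/6)² = 4.000
te_Packaging design = (4 + 4·9 + 20)/6 = 60/6 = 10; σ²_Packaging design = ((20−4)/6)² = 7.111
te_Regulatory filing = (2 + 4·7 + 24)/6 = 54/6 = 9; σ²_Regulatory filing = ((24−2)/6)² = 13.444
te_Marketing collateral = (11 + 4·13 + 27)/6 = 90/6 = 15; σ²_Marketing collateral = ((27−11)/6)² = 7.111

Forward pass:
ES_Prototype build = 0; EF_Prototype build = 12
ES_User testing = 0; EF_User testing = 14
ES_Tooling = max(EF_Prototype build=12, EF_User testing=14) = 14; EF_Tooling = 14+6 = 20
ES_Supplier sourcing = 14; EF_Supplier sourcing = 14+6 = 20
ES_Pilot run = max(EF_Prototype build=12, EF_Tooling=20) = 20; EF_Pilot run = 20+3 = 23
ES_QA = 12; EF_QA = 12+5 = 17
ES_Packaging design = 14; EF_Packaging design = 14+10 = 24
ES_Regulatory filing = 20; EF_Regulatory filing = 20+9 = 29
ES_Marketing collateral = max(EF_Supplier sourcing=20, EF_Pilot run=23, EF_QA=17, EF_Packaging design=24, EF_Regulatory filing=29) = 29; EF_Marketing collateral = 29+15 = 44
Expected project duration μ = 44 hours. Critical path: User testing → Tooling → Regulatory filing → Marketing collateral.

Variance along critical path = 13.444 + 1.778 + 13.444 + 7.111 = 35.778; σ = 5.981 hours.
D = μ + z·σ = 44 + 1.036·5.981 = 50.2 hours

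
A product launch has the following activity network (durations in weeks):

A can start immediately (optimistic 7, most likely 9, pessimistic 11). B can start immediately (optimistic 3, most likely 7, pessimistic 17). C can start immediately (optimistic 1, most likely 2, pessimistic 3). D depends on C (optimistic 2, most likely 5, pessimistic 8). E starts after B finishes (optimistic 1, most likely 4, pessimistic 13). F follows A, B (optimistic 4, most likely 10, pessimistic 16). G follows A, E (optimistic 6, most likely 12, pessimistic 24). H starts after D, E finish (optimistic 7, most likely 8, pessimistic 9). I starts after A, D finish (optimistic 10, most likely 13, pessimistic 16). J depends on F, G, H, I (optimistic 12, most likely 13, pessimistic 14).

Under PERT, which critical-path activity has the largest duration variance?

te_A = (7 + 4·9 + 11)/6 = 54/6 = 9; σ²_A = ((11−7)/6)² = 0.444
te_B = (3 + 4·7 + 17)/6 = 48/6 = 8; σ²_B = ((17−3)/6)² = 5.444
te_C = (1 + 4·2 + 3)/6 = 12/6 = 2; σ²_C = ((3−1)/6)² = 0.111
te_D = (2 + 4·5 + 8)/6 = 30/6 = 5; σ²_D = ((8−2)/6)² = 1.000
te_E = (1 + 4·4 + 13)/6 = 30/6 = 5; σ²_E = ((13−1)/6)² = 4.000
te_F = (4 + 4·10 + 16)/6 = 60/6 = 10; σ²_F = ((16−4)/6)² = 4.000
te_G = (6 + 4·12 + 24)/6 = 78/6 = 13; σ²_G = ((24−6)/6)² = 9.000
te_H = (7 + 4·8 + 9)/6 = 48/6 = 8; σ²_H = ((9−7)/6)² = 0.111
te_I = (10 + 4·13 + 16)/6 = 78/6 = 13; σ²_I = ((16−10)/6)² = 1.000
te_J = (12 + 4·13 + 14)/6 = 78/6 = 13; σ²_J = ((14−12)/6)² = 0.111

Forward pass:
ES_A = 0; EF_A = 9
ES_B = 0; EF_B = 8
ES_C = 0; EF_C = 2
ES_D = 2; EF_D = 2+5 = 7
ES_E = 8; EF_E = 8+5 = 13
ES_F = max(EF_A=9, EF_B=8) = 9; EF_F = 9+10 = 19
ES_G = max(EF_A=9, EF_E=13) = 13; EF_G = 13+13 = 26
ES_H = max(EF_D=7, EF_E=13) = 13; EF_H = 13+8 = 21
ES_I = max(EF_A=9, EF_D=7) = 9; EF_I = 9+13 = 22
ES_J = max(EF_F=19, EF_G=26, EF_H=21, EF_I=22) = 26; EF_J = 26+13 = 39
Expected project duration μ = 39 weeks. Critical path: B → E → G → J.

Variances on critical path: σ²_B=5.444, σ²_E=4.000, σ²_G=9.000, σ²_J=0.111.
Largest is σ²_G = 9.000.

G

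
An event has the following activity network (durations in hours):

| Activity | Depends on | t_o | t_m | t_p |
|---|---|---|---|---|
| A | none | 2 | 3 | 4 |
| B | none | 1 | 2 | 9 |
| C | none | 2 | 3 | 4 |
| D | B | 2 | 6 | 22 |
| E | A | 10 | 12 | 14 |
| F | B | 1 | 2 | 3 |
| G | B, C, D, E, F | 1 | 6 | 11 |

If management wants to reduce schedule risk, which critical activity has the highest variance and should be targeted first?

te_A = (2 + 4·3 + 4)/6 = 18/6 = 3; σ²_A = ((4−2)/6)² = 0.111
te_B = (1 + 4·2 + 9)/6 = 18/6 = 3; σ²_B = ((9−1)/6)² = 1.778
te_C = (2 + 4·3 + 4)/6 = 18/6 = 3; σ²_C = ((4−2)/6)² = 0.111
te_D = (2 + 4·6 + 22)/6 = 48/6 = 8; σ²_D = ((22−2)/6)² = 11.111
te_E = (10 + 4·12 + 14)/6 = 72/6 = 12; σ²_E = ((14−10)/6)² = 0.444
te_F = (1 + 4·2 + 3)/6 = 12/6 = 2; σ²_F = ((3−1)/6)² = 0.111
te_G = (1 + 4·6 + 11)/6 = 36/6 = 6; σ²_G = ((11−1)/6)² = 2.778

Forward pass:
ES_A = 0; EF_A = 3
ES_B = 0; EF_B = 3
ES_C = 0; EF_C = 3
ES_D = 3; EF_D = 3+8 = 11
ES_E = 3; EF_E = 3+12 = 15
ES_F = 3; EF_F = 3+2 = 5
ES_G = max(EF_B=3, EF_C=3, EF_D=11, EF_E=15, EF_F=5) = 15; EF_G = 15+6 = 21
Expected project duration μ = 21 hours. Critical path: A → E → G.

Variances on critical path: σ²_A=0.111, σ²_E=0.444, σ²_G=2.778.
Largest is σ²_G = 2.778.

G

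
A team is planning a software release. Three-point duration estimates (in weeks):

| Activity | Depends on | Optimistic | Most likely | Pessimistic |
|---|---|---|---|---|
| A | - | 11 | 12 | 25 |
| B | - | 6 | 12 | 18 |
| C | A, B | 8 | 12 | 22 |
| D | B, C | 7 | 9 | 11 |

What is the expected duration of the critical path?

te_A = (11 + 4·12 + 25)/6 = 84/6 = 14
te_B = (6 + 4·12 + 18)/6 = 72/6 = 12
te_C = (8 + 4·12 + 22)/6 = 78/6 = 13
te_D = (7 + 4·9 + 11)/6 = 54/6 = 9

Forward pass:
ES_A = 0; EF_A = 14
ES_B = 0; EF_B = 12
ES_C = max(EF_A=14, EF_B=12) = 14; EF_C = 14+13 = 27
ES_D = max(EF_B=12, EF_C=27) = 27; EF_D = 27+9 = 36
Expected project duration μ = 36 weeks. Critical path: A → C → D.

36 weeks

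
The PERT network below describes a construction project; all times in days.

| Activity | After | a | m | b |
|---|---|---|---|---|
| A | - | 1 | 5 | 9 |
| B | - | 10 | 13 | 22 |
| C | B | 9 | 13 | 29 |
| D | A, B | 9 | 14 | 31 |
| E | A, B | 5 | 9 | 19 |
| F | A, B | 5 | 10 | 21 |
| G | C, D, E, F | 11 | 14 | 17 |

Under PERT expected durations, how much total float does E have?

te_A = (1 + 4·5 + 9)/6 = 30/6 = 5
te_B = (10 + 4·13 + 22)/6 = 84/6 = 14
te_C = (9 + 4·13 + 29)/6 = 90/6 = 15
te_D = (9 + 4·14 + 31)/6 = 96/6 = 16
te_E = (5 + 4·9 + 19)/6 = 60/6 = 10
te_F = (5 + 4·10 + 21)/6 = 66/6 = 11
te_G = (11 + 4·14 + 17)/6 = 84/6 = 14

Forward pass:
ES_A = 0; EF_A = 5
ES_B = 0; EF_B = 14
ES_C = 14; EF_C = 14+15 = 29
ES_D = max(EF_A=5, EF_B=14) = 14; EF_D = 14+16 = 30
ES_E = max(EF_A=5, EF_B=14) = 14; EF_E = 14+10 = 24
ES_F = max(EF_A=5, EF_B=14) = 14; EF_F = 14+11 = 25
ES_G = max(EF_C=29, EF_D=30, EF_E=24, EF_F=25) = 30; EF_G = 30+14 = 44
Expected project duration μ = 44 days. Critical path: B → D → G.

Backward pass:
LF_G = 44; LS_G = 44−14 = 30
LF_F = LS_G = 30; LS_F = 30−11 = 19
LF_E = LS_G = 30; LS_E = 30−10 = 20
LF_D = LS_G = 30; LS_D = 30−16 = 14
LF_C = LS_G = 30; LS_C = 30−15 = 15
LF_B = min(LS_C=15, LS_D=14, LS_E=20, LS_F=19) = 14; LS_B = 14−14 = 0
LF_A = min(LS_D=14, LS_E=20, LS_F=19) = 14; LS_A = 14−5 = 9
Slack_E = LS_E − ES_E = 20 − 14 = 6

6 days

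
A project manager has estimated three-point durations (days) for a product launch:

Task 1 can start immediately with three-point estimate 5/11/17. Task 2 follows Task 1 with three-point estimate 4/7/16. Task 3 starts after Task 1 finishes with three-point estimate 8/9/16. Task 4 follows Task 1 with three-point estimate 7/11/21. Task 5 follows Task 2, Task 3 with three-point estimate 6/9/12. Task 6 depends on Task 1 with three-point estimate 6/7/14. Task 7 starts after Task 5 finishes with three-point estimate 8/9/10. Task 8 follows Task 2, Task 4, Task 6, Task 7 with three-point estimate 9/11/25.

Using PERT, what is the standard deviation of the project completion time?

te_Task 1 = (5 + 4·11 + 17)/6 = 66/6 = 11; σ²_Task 1 = ((17−5)/6)² = 4.000
te_Task 2 = (4 + 4·7 + 16)/6 = 48/6 = 8; σ²_Task 2 = ((16−4)/6)² = 4.000
te_Task 3 = (8 + 4·9 + 16)/6 = 60/6 = 10; σ²_Task 3 = ((16−8)/6)² = 1.778
te_Task 4 = (7 + 4·11 + 21)/6 = 72/6 = 12; σ²_Task 4 = ((21−7)/6)² = 5.444
te_Task 5 = (6 + 4·9 + 12)/6 = 54/6 = 9; σ²_Task 5 = ((12−6)/6)² = 1.000
te_Task 6 = (6 + 4·7 + 14)/6 = 48/6 = 8; σ²_Task 6 = ((14−6)/6)² = 1.778
te_Task 7 = (8 + 4·9 + 10)/6 = 54/6 = 9; σ²_Task 7 = ((10−8)/6)² = 0.111
te_Task 8 = (9 + 4·11 + 25)/6 = 78/6 = 13; σ²_Task 8 = ((25−9)/6)² = 7.111

Forward pass:
ES_Task 1 = 0; EF_Task 1 = 11
ES_Task 2 = 11; EF_Task 2 = 11+8 = 19
ES_Task 3 = 11; EF_Task 3 = 11+10 = 21
ES_Task 4 = 11; EF_Task 4 = 11+12 = 23
ES_Task 5 = max(EF_Task 2=19, EF_Task 3=21) = 21; EF_Task 5 = 21+9 = 30
ES_Task 6 = 11; EF_Task 6 = 11+8 = 19
ES_Task 7 = 30; EF_Task 7 = 30+9 = 39
ES_Task 8 = max(EF_Task 2=19, EF_Task 4=23, EF_Task 6=19, EF_Task 7=39) = 39; EF_Task 8 = 39+13 = 52
Expected project duration μ = 52 days. Critical path: Task 1 → Task 3 → Task 5 → Task 7 → Task 8.

Variance along critical path = 4.000 + 1.778 + 1.000 + 0.111 + 7.111 = 14.000
σ = √14.000 = 3.742 days

3.74 days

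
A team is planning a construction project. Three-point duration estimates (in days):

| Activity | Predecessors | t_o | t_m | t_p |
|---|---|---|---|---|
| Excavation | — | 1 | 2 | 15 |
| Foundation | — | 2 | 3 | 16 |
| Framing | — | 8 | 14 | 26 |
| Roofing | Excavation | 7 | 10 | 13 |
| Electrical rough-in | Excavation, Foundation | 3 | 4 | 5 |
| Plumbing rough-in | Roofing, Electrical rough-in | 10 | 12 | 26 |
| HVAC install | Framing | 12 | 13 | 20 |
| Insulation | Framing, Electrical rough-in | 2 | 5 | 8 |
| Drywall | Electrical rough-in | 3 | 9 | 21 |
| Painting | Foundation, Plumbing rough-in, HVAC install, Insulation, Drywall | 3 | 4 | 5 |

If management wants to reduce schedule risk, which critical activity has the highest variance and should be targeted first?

Framing

te_Excavation = (1 + 4·2 + 15)/6 = 24/6 = 4; σ²_Excavation = ((15−1)/6)² = 5.444
te_Foundation = (2 + 4·3 + 16)/6 = 30/6 = 5; σ²_Foundation = ((16−2)/6)² = 5.444
te_Framing = (8 + 4·14 + 26)/6 = 90/6 = 15; σ²_Framing = ((26−8)/6)² = 9.000
te_Roofing = (7 + 4·10 + 13)/6 = 60/6 = 10; σ²_Roofing = ((13−7)/6)² = 1.000
te_Electrical rough-in = (3 + 4·4 + 5)/6 = 24/6 = 4; σ²_Electrical rough-in = ((5−3)/6)² = 0.111
te_Plumbing rough-in = (10 + 4·12 + 26)/6 = 84/6 = 14; σ²_Plumbing rough-in = ((26−10)/6)² = 7.111
te_HVAC install = (12 + 4·13 + 20)/6 = 84/6 = 14; σ²_HVAC install = ((20−12)/6)² = 1.778
te_Insulation = (2 + 4·5 + 8)/6 = 30/6 = 5; σ²_Insulation = ((8−2)/6)² = 1.000
te_Drywall = (3 + 4·9 + 21)/6 = 60/6 = 10; σ²_Drywall = ((21−3)/6)² = 9.000
te_Painting = (3 + 4·4 + 5)/6 = 24/6 = 4; σ²_Painting = ((5−3)/6)² = 0.111

Forward pass:
ES_Excavation = 0; EF_Excavation = 4
ES_Foundation = 0; EF_Foundation = 5
ES_Framing = 0; EF_Framing = 15
ES_Roofing = 4; EF_Roofing = 4+10 = 14
ES_Electrical rough-in = max(EF_Excavation=4, EF_Foundation=5) = 5; EF_Electrical rough-in = 5+4 = 9
ES_Plumbing rough-in = max(EF_Roofing=14, EF_Electrical rough-in=9) = 14; EF_Plumbing rough-in = 14+14 = 28
ES_HVAC install = 15; EF_HVAC install = 15+14 = 29
ES_Insulation = max(EF_Framing=15, EF_Electrical rough-in=9) = 15; EF_Insulation = 15+5 = 20
ES_Drywall = 9; EF_Drywall = 9+10 = 19
ES_Painting = max(EF_Foundation=5, EF_Plumbing rough-in=28, EF_HVAC install=29, EF_Insulation=20, EF_Drywall=19) = 29; EF_Painting = 29+4 = 33
Expected project duration μ = 33 days. Critical path: Framing → HVAC install → Painting.

Variances on critical path: σ²_Framing=9.000, σ²_HVAC install=1.778, σ²_Painting=0.111.
Largest is σ²_Framing = 9.000.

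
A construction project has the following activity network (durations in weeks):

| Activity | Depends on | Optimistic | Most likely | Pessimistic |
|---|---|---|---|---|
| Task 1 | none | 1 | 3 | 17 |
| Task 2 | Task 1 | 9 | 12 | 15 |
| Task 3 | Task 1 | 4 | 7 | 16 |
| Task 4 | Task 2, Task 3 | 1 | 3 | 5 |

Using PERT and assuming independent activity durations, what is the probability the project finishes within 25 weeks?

te_Task 1 = (1 + 4·3 + 17)/6 = 30/6 = 5; σ²_Task 1 = ((17−1)/6)² = 7.111
te_Task 2 = (9 + 4·12 + 15)/6 = 72/6 = 12; σ²_Task 2 = ((15−9)/6)² = 1.000
te_Task 3 = (4 + 4·7 + 16)/6 = 48/6 = 8; σ²_Task 3 = ((16−4)/6)² = 4.000
te_Task 4 = (1 + 4·3 + 5)/6 = 18/6 = 3; σ²_Task 4 = ((5−1)/6)² = 0.444

Forward pass:
ES_Task 1 = 0; EF_Task 1 = 5
ES_Task 2 = 5; EF_Task 2 = 5+12 = 17
ES_Task 3 = 5; EF_Task 3 = 5+8 = 13
ES_Task 4 = max(EF_Task 2=17, EF_Task 3=13) = 17; EF_Task 4 = 17+3 = 20
Expected project duration μ = 20 weeks. Critical path: Task 1 → Task 2 → Task 4.

Variance along critical path = 7.111 + 1.000 + 0.444 = 8.556; σ = √8.556 = 2.925 weeks.
Z = (25 − 20) / 2.925 = 1.709
P(T ≤ 25) = Φ(1.709) ≈ 0.956

0.956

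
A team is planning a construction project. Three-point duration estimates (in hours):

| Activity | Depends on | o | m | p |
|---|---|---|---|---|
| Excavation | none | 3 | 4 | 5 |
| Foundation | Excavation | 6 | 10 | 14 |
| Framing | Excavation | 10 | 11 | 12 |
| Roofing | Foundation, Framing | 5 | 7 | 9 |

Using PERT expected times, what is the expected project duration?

te_Excavation = (3 + 4·4 + 5)/6 = 24/6 = 4
te_Foundation = (6 + 4·10 + 14)/6 = 60/6 = 10
te_Framing = (10 + 4·11 + 12)/6 = 66/6 = 11
te_Roofing = (5 + 4·7 + 9)/6 = 42/6 = 7

Forward pass:
ES_Excavation = 0; EF_Excavation = 4
ES_Foundation = 4; EF_Foundation = 4+10 = 14
ES_Framing = 4; EF_Framing = 4+11 = 15
ES_Roofing = max(EF_Foundation=14, EF_Framing=15) = 15; EF_Roofing = 15+7 = 22
Expected project duration μ = 22 hours. Critical path: Excavation → Framing → Roofing.

22 hours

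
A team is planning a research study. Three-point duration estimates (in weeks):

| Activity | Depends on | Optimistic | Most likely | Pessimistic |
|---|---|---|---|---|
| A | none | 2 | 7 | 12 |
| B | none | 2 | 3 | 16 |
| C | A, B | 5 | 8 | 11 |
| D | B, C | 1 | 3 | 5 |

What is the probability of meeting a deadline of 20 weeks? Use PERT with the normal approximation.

0.835

te_A = (2 + 4·7 + 12)/6 = 42/6 = 7; σ²_A = ((12−2)/6)² = 2.778
te_B = (2 + 4·3 + 16)/6 = 30/6 = 5; σ²_B = ((16−2)/6)² = 5.444
te_C = (5 + 4·8 + 11)/6 = 48/6 = 8; σ²_C = ((11−5)/6)² = 1.000
te_D = (1 + 4·3 + 5)/6 = 18/6 = 3; σ²_D = ((5−1)/6)² = 0.444

Forward pass:
ES_A = 0; EF_A = 7
ES_B = 0; EF_B = 5
ES_C = max(EF_A=7, EF_B=5) = 7; EF_C = 7+8 = 15
ES_D = max(EF_B=5, EF_C=15) = 15; EF_D = 15+3 = 18
Expected project duration μ = 18 weeks. Critical path: A → C → D.

Variance along critical path = 2.778 + 1.000 + 0.444 = 4.222; σ = √4.222 = 2.055 weeks.
Z = (20 − 18) / 2.055 = 0.973
P(T ≤ 20) = Φ(0.973) ≈ 0.835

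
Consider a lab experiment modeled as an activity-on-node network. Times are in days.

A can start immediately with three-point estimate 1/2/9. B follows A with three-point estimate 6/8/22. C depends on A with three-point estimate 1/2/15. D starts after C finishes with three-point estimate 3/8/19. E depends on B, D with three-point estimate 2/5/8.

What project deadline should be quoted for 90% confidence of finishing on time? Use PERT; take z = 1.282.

26.0 days

te_A = (1 + 4·2 + 9)/6 = 18/6 = 3; σ²_A = ((9−1)/6)² = 1.778
te_B = (6 + 4·8 + 22)/6 = 60/6 = 10; σ²_B = ((22−6)/6)² = 7.111
te_C = (1 + 4·2 + 15)/6 = 24/6 = 4; σ²_C = ((15−1)/6)² = 5.444
te_D = (3 + 4·8 + 19)/6 = 54/6 = 9; σ²_D = ((19−3)/6)² = 7.111
te_E = (2 + 4·5 + 8)/6 = 30/6 = 5; σ²_E = ((8−2)/6)² = 1.000

Forward pass:
ES_A = 0; EF_A = 3
ES_B = 3; EF_B = 3+10 = 13
ES_C = 3; EF_C = 3+4 = 7
ES_D = 7; EF_D = 7+9 = 16
ES_E = max(EF_B=13, EF_D=16) = 16; EF_E = 16+5 = 21
Expected project duration μ = 21 days. Critical path: A → C → D → E.

Variance along critical path = 1.778 + 5.444 + 7.111 + 1.000 = 15.333; σ = 3.916 days.
D = μ + z·σ = 21 + 1.282·3.916 = 26.0 days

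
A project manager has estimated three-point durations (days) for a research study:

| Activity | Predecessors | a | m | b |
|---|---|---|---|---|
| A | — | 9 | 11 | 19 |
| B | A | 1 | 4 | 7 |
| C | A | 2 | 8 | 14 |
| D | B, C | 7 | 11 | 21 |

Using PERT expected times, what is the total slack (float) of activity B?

te_A = (9 + 4·11 + 19)/6 = 72/6 = 12
te_B = (1 + 4·4 + 7)/6 = 24/6 = 4
te_C = (2 + 4·8 + 14)/6 = 48/6 = 8
te_D = (7 + 4·11 + 21)/6 = 72/6 = 12

Forward pass:
ES_A = 0; EF_A = 12
ES_B = 12; EF_B = 12+4 = 16
ES_C = 12; EF_C = 12+8 = 20
ES_D = max(EF_B=16, EF_C=20) = 20; EF_D = 20+12 = 32
Expected project duration μ = 32 days. Critical path: A → C → D.

Backward pass:
LF_D = 32; LS_D = 32−12 = 20
LF_C = LS_D = 20; LS_C = 20−8 = 12
LF_B = LS_D = 20; LS_B = 20−4 = 16
LF_A = min(LS_B=16, LS_C=12) = 12; LS_A = 12−12 = 0
Slack_B = LS_B − ES_B = 16 − 12 = 4

4 days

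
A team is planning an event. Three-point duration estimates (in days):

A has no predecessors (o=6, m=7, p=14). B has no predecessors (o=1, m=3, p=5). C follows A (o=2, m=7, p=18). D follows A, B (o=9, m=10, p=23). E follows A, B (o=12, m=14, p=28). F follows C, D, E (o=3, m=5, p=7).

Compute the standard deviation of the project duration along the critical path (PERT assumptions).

te_A = (6 + 4·7 + 14)/6 = 48/6 = 8; σ²_A = ((14−6)/6)² = 1.778
te_B = (1 + 4·3 + 5)/6 = 18/6 = 3; σ²_B = ((5−1)/6)² = 0.444
te_C = (2 + 4·7 + 18)/6 = 48/6 = 8; σ²_C = ((18−2)/6)² = 7.111
te_D = (9 + 4·10 + 23)/6 = 72/6 = 12; σ²_D = ((23−9)/6)² = 5.444
te_E = (12 + 4·14 + 28)/6 = 96/6 = 16; σ²_E = ((28−12)/6)² = 7.111
te_F = (3 + 4·5 + 7)/6 = 30/6 = 5; σ²_F = ((7−3)/6)² = 0.444

Forward pass:
ES_A = 0; EF_A = 8
ES_B = 0; EF_B = 3
ES_C = 8; EF_C = 8+8 = 16
ES_D = max(EF_A=8, EF_B=3) = 8; EF_D = 8+12 = 20
ES_E = max(EF_A=8, EF_B=3) = 8; EF_E = 8+16 = 24
ES_F = max(EF_C=16, EF_D=20, EF_E=24) = 24; EF_F = 24+5 = 29
Expected project duration μ = 29 days. Critical path: A → E → F.

Variance along critical path = 1.778 + 7.111 + 0.444 = 9.333
σ = √9.333 = 3.055 days

3.06 days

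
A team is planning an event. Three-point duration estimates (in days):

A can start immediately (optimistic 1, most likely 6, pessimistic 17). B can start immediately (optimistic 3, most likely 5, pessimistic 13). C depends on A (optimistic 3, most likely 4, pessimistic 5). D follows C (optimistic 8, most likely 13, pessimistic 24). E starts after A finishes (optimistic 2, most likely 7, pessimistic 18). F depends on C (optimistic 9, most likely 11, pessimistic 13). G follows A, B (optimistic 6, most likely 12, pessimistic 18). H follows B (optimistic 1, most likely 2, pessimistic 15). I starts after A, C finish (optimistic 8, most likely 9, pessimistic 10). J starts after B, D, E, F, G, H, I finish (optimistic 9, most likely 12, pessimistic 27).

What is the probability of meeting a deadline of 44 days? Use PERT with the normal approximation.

te_A = (1 + 4·6 + 17)/6 = 42/6 = 7; σ²_A = ((17−1)/6)² = 7.111
te_B = (3 + 4·5 + 13)/6 = 36/6 = 6; σ²_B = ((13−3)/6)² = 2.778
te_C = (3 + 4·4 + 5)/6 = 24/6 = 4; σ²_C = ((5−3)/6)² = 0.111
te_D = (8 + 4·13 + 24)/6 = 84/6 = 14; σ²_D = ((24−8)/6)² = 7.111
te_E = (2 + 4·7 + 18)/6 = 48/6 = 8; σ²_E = ((18−2)/6)² = 7.111
te_F = (9 + 4·11 + 13)/6 = 66/6 = 11; σ²_F = ((13−9)/6)² = 0.444
te_G = (6 + 4·12 + 18)/6 = 72/6 = 12; σ²_G = ((18−6)/6)² = 4.000
te_H = (1 + 4·2 + 15)/6 = 24/6 = 4; σ²_H = ((15−1)/6)² = 5.444
te_I = (8 + 4·9 + 10)/6 = 54/6 = 9; σ²_I = ((10−8)/6)² = 0.111
te_J = (9 + 4·12 + 27)/6 = 84/6 = 14; σ²_J = ((27−9)/6)² = 9.000

Forward pass:
ES_A = 0; EF_A = 7
ES_B = 0; EF_B = 6
ES_C = 7; EF_C = 7+4 = 11
ES_D = 11; EF_D = 11+14 = 25
ES_E = 7; EF_E = 7+8 = 15
ES_F = 11; EF_F = 11+11 = 22
ES_G = max(EF_A=7, EF_B=6) = 7; EF_G = 7+12 = 19
ES_H = 6; EF_H = 6+4 = 10
ES_I = max(EF_A=7, EF_C=11) = 11; EF_I = 11+9 = 20
ES_J = max(EF_B=6, EF_D=25, EF_E=15, EF_F=22, EF_G=19, EF_H=10, EF_I=20) = 25; EF_J = 25+14 = 39
Expected project duration μ = 39 days. Critical path: A → C → D → J.

Variance along critical path = 7.111 + 0.111 + 7.111 + 9.000 = 23.333; σ = √23.333 = 4.830 days.
Z = (44 − 39) / 4.830 = 1.035
P(T ≤ 44) = Φ(1.035) ≈ 0.850

0.850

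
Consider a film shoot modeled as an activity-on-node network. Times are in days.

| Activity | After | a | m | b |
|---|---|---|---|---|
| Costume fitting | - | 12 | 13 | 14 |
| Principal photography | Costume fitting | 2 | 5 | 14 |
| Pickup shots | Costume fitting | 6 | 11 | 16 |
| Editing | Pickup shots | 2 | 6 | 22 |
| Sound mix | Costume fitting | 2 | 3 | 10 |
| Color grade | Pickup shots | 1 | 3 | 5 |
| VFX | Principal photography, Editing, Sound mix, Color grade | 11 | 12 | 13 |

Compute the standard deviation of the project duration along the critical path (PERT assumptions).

te_Costume fitting = (12 + 4·13 + 14)/6 = 78/6 = 13; σ²_Costume fitting = ((14−12)/6)² = 0.111
te_Principal photography = (2 + 4·5 + 14)/6 = 36/6 = 6; σ²_Principal photography = ((14−2)/6)² = 4.000
te_Pickup shots = (6 + 4·11 + 16)/6 = 66/6 = 11; σ²_Pickup shots = ((16−6)/6)² = 2.778
te_Editing = (2 + 4·6 + 22)/6 = 48/6 = 8; σ²_Editing = ((22−2)/6)² = 11.111
te_Sound mix = (2 + 4·3 + 10)/6 = 24/6 = 4; σ²_Sound mix = ((10−2)/6)² = 1.778
te_Color grade = (1 + 4·3 + 5)/6 = 18/6 = 3; σ²_Color grade = ((5−1)/6)² = 0.444
te_VFX = (11 + 4·12 + 13)/6 = 72/6 = 12; σ²_VFX = ((13−11)/6)² = 0.111

Forward pass:
ES_Costume fitting = 0; EF_Costume fitting = 13
ES_Principal photography = 13; EF_Principal photography = 13+6 = 19
ES_Pickup shots = 13; EF_Pickup shots = 13+11 = 24
ES_Editing = 24; EF_Editing = 24+8 = 32
ES_Sound mix = 13; EF_Sound mix = 13+4 = 17
ES_Color grade = 24; EF_Color grade = 24+3 = 27
ES_VFX = max(EF_Principal photography=19, EF_Editing=32, EF_Sound mix=17, EF_Color grade=27) = 32; EF_VFX = 32+12 = 44
Expected project duration μ = 44 days. Critical path: Costume fitting → Pickup shots → Editing → VFX.

Variance along critical path = 0.111 + 2.778 + 11.111 + 0.111 = 14.111
σ = √14.111 = 3.756 days

3.76 days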